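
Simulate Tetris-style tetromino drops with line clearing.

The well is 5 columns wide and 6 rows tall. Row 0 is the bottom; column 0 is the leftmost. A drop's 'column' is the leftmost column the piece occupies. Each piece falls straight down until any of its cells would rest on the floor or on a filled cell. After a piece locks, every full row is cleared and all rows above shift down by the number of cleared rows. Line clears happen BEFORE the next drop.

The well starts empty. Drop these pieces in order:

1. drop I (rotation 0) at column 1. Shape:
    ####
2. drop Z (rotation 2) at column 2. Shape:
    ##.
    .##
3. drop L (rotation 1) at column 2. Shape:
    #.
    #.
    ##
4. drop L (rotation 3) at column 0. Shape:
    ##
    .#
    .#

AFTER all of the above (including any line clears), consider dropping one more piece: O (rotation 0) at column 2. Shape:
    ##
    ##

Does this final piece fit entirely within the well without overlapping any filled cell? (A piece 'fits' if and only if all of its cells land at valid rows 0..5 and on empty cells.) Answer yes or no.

Answer: no

Derivation:
Drop 1: I rot0 at col 1 lands with bottom-row=0; cleared 0 line(s) (total 0); column heights now [0 1 1 1 1], max=1
Drop 2: Z rot2 at col 2 lands with bottom-row=1; cleared 0 line(s) (total 0); column heights now [0 1 3 3 2], max=3
Drop 3: L rot1 at col 2 lands with bottom-row=3; cleared 0 line(s) (total 0); column heights now [0 1 6 4 2], max=6
Drop 4: L rot3 at col 0 lands with bottom-row=1; cleared 0 line(s) (total 0); column heights now [4 4 6 4 2], max=6
Test piece O rot0 at col 2 (width 2): heights before test = [4 4 6 4 2]; fits = False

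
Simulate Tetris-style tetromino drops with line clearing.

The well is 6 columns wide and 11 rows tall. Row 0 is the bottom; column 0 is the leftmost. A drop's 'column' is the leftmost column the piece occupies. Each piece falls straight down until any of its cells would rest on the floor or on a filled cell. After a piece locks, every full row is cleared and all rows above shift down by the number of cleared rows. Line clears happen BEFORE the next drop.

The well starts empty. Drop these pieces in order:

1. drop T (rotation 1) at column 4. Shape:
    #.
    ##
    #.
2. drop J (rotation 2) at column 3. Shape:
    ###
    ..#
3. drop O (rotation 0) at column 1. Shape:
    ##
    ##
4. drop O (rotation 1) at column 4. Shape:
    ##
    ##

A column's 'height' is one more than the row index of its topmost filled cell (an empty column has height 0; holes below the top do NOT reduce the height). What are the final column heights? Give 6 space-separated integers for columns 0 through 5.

Drop 1: T rot1 at col 4 lands with bottom-row=0; cleared 0 line(s) (total 0); column heights now [0 0 0 0 3 2], max=3
Drop 2: J rot2 at col 3 lands with bottom-row=2; cleared 0 line(s) (total 0); column heights now [0 0 0 4 4 4], max=4
Drop 3: O rot0 at col 1 lands with bottom-row=0; cleared 0 line(s) (total 0); column heights now [0 2 2 4 4 4], max=4
Drop 4: O rot1 at col 4 lands with bottom-row=4; cleared 0 line(s) (total 0); column heights now [0 2 2 4 6 6], max=6

Answer: 0 2 2 4 6 6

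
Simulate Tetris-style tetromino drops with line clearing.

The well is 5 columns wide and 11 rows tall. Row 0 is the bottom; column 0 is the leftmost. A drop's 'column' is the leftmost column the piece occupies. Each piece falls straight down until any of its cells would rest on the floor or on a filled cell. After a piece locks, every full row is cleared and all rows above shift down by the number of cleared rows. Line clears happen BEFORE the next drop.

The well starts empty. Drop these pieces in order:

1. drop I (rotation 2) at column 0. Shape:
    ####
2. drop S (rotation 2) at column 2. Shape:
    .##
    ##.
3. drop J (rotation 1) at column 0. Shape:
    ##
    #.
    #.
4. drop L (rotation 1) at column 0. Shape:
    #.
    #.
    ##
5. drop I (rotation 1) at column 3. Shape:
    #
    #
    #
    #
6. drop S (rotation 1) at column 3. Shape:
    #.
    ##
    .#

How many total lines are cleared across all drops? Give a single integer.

Answer: 0

Derivation:
Drop 1: I rot2 at col 0 lands with bottom-row=0; cleared 0 line(s) (total 0); column heights now [1 1 1 1 0], max=1
Drop 2: S rot2 at col 2 lands with bottom-row=1; cleared 0 line(s) (total 0); column heights now [1 1 2 3 3], max=3
Drop 3: J rot1 at col 0 lands with bottom-row=1; cleared 0 line(s) (total 0); column heights now [4 4 2 3 3], max=4
Drop 4: L rot1 at col 0 lands with bottom-row=4; cleared 0 line(s) (total 0); column heights now [7 5 2 3 3], max=7
Drop 5: I rot1 at col 3 lands with bottom-row=3; cleared 0 line(s) (total 0); column heights now [7 5 2 7 3], max=7
Drop 6: S rot1 at col 3 lands with bottom-row=6; cleared 0 line(s) (total 0); column heights now [7 5 2 9 8], max=9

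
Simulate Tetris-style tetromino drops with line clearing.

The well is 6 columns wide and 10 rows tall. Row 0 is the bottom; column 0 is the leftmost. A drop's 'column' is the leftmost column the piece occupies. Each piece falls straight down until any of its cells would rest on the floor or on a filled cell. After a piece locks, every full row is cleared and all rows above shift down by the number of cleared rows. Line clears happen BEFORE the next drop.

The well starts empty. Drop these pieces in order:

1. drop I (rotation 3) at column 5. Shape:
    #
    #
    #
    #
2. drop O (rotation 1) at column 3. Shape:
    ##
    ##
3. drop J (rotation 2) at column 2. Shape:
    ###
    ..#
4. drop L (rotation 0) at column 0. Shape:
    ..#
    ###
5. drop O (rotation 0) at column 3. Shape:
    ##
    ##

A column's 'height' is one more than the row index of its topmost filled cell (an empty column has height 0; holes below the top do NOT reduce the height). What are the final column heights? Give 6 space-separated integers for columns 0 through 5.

Answer: 5 5 6 6 6 4

Derivation:
Drop 1: I rot3 at col 5 lands with bottom-row=0; cleared 0 line(s) (total 0); column heights now [0 0 0 0 0 4], max=4
Drop 2: O rot1 at col 3 lands with bottom-row=0; cleared 0 line(s) (total 0); column heights now [0 0 0 2 2 4], max=4
Drop 3: J rot2 at col 2 lands with bottom-row=2; cleared 0 line(s) (total 0); column heights now [0 0 4 4 4 4], max=4
Drop 4: L rot0 at col 0 lands with bottom-row=4; cleared 0 line(s) (total 0); column heights now [5 5 6 4 4 4], max=6
Drop 5: O rot0 at col 3 lands with bottom-row=4; cleared 0 line(s) (total 0); column heights now [5 5 6 6 6 4], max=6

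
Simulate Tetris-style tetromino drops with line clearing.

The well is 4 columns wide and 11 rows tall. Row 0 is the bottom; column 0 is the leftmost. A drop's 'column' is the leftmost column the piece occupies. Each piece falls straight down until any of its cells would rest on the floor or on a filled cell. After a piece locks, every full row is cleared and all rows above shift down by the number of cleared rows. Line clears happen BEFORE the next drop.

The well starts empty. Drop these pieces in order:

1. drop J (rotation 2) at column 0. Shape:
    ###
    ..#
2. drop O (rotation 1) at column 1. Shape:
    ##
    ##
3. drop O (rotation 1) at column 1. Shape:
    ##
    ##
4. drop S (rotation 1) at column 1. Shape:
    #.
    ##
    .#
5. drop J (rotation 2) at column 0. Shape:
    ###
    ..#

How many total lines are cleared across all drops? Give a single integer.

Answer: 0

Derivation:
Drop 1: J rot2 at col 0 lands with bottom-row=0; cleared 0 line(s) (total 0); column heights now [2 2 2 0], max=2
Drop 2: O rot1 at col 1 lands with bottom-row=2; cleared 0 line(s) (total 0); column heights now [2 4 4 0], max=4
Drop 3: O rot1 at col 1 lands with bottom-row=4; cleared 0 line(s) (total 0); column heights now [2 6 6 0], max=6
Drop 4: S rot1 at col 1 lands with bottom-row=6; cleared 0 line(s) (total 0); column heights now [2 9 8 0], max=9
Drop 5: J rot2 at col 0 lands with bottom-row=8; cleared 0 line(s) (total 0); column heights now [10 10 10 0], max=10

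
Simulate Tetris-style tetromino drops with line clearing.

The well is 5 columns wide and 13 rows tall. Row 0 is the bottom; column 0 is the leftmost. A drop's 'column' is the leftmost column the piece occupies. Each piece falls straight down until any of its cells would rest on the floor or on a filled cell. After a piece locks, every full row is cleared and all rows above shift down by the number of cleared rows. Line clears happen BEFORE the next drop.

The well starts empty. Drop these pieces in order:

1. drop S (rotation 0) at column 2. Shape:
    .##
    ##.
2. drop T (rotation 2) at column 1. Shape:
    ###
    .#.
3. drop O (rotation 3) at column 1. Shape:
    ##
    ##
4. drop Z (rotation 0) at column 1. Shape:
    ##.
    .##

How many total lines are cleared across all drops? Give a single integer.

Drop 1: S rot0 at col 2 lands with bottom-row=0; cleared 0 line(s) (total 0); column heights now [0 0 1 2 2], max=2
Drop 2: T rot2 at col 1 lands with bottom-row=1; cleared 0 line(s) (total 0); column heights now [0 3 3 3 2], max=3
Drop 3: O rot3 at col 1 lands with bottom-row=3; cleared 0 line(s) (total 0); column heights now [0 5 5 3 2], max=5
Drop 4: Z rot0 at col 1 lands with bottom-row=5; cleared 0 line(s) (total 0); column heights now [0 7 7 6 2], max=7

Answer: 0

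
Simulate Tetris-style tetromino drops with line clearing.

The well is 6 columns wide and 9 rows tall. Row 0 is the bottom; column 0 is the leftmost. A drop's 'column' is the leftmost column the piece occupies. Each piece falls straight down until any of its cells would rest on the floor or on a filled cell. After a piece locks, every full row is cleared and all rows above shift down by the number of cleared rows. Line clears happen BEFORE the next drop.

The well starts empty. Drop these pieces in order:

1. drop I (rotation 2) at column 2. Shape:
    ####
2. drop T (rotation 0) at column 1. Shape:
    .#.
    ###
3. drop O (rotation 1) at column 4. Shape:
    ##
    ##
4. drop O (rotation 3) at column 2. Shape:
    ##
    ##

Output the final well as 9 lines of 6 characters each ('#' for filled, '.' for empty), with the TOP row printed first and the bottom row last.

Drop 1: I rot2 at col 2 lands with bottom-row=0; cleared 0 line(s) (total 0); column heights now [0 0 1 1 1 1], max=1
Drop 2: T rot0 at col 1 lands with bottom-row=1; cleared 0 line(s) (total 0); column heights now [0 2 3 2 1 1], max=3
Drop 3: O rot1 at col 4 lands with bottom-row=1; cleared 0 line(s) (total 0); column heights now [0 2 3 2 3 3], max=3
Drop 4: O rot3 at col 2 lands with bottom-row=3; cleared 0 line(s) (total 0); column heights now [0 2 5 5 3 3], max=5

Answer: ......
......
......
......
..##..
..##..
..#.##
.#####
..####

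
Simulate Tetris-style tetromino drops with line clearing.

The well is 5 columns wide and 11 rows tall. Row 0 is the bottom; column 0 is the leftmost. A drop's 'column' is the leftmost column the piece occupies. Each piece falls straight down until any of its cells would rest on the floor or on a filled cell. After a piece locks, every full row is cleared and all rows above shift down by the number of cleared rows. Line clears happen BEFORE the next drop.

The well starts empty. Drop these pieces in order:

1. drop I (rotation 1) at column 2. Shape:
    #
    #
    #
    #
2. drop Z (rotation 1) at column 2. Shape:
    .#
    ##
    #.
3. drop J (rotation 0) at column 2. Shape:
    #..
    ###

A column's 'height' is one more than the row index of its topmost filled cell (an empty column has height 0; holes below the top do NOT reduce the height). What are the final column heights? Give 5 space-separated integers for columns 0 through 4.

Answer: 0 0 9 8 8

Derivation:
Drop 1: I rot1 at col 2 lands with bottom-row=0; cleared 0 line(s) (total 0); column heights now [0 0 4 0 0], max=4
Drop 2: Z rot1 at col 2 lands with bottom-row=4; cleared 0 line(s) (total 0); column heights now [0 0 6 7 0], max=7
Drop 3: J rot0 at col 2 lands with bottom-row=7; cleared 0 line(s) (total 0); column heights now [0 0 9 8 8], max=9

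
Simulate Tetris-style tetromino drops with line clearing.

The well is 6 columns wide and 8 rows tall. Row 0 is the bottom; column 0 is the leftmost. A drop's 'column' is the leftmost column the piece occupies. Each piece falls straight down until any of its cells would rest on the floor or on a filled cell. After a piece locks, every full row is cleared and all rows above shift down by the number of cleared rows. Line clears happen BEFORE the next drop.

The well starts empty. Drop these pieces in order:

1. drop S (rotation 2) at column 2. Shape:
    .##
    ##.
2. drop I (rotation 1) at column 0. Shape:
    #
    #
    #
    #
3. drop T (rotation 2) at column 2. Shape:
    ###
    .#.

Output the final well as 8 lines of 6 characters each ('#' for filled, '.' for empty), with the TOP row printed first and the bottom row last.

Answer: ......
......
......
......
#.###.
#..#..
#..##.
#.##..

Derivation:
Drop 1: S rot2 at col 2 lands with bottom-row=0; cleared 0 line(s) (total 0); column heights now [0 0 1 2 2 0], max=2
Drop 2: I rot1 at col 0 lands with bottom-row=0; cleared 0 line(s) (total 0); column heights now [4 0 1 2 2 0], max=4
Drop 3: T rot2 at col 2 lands with bottom-row=2; cleared 0 line(s) (total 0); column heights now [4 0 4 4 4 0], max=4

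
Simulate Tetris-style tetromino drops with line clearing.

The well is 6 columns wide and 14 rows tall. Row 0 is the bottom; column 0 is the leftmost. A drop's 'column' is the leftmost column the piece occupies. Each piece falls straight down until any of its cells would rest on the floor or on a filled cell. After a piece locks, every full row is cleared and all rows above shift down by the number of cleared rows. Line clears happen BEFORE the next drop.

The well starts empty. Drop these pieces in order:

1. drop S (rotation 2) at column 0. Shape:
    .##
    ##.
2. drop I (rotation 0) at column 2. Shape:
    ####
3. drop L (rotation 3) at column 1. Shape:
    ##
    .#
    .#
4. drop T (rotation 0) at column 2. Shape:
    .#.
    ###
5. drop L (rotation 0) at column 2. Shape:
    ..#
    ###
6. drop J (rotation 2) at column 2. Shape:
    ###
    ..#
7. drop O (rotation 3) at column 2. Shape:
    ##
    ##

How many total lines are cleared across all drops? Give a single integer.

Drop 1: S rot2 at col 0 lands with bottom-row=0; cleared 0 line(s) (total 0); column heights now [1 2 2 0 0 0], max=2
Drop 2: I rot0 at col 2 lands with bottom-row=2; cleared 0 line(s) (total 0); column heights now [1 2 3 3 3 3], max=3
Drop 3: L rot3 at col 1 lands with bottom-row=3; cleared 0 line(s) (total 0); column heights now [1 6 6 3 3 3], max=6
Drop 4: T rot0 at col 2 lands with bottom-row=6; cleared 0 line(s) (total 0); column heights now [1 6 7 8 7 3], max=8
Drop 5: L rot0 at col 2 lands with bottom-row=8; cleared 0 line(s) (total 0); column heights now [1 6 9 9 10 3], max=10
Drop 6: J rot2 at col 2 lands with bottom-row=10; cleared 0 line(s) (total 0); column heights now [1 6 12 12 12 3], max=12
Drop 7: O rot3 at col 2 lands with bottom-row=12; cleared 0 line(s) (total 0); column heights now [1 6 14 14 12 3], max=14

Answer: 0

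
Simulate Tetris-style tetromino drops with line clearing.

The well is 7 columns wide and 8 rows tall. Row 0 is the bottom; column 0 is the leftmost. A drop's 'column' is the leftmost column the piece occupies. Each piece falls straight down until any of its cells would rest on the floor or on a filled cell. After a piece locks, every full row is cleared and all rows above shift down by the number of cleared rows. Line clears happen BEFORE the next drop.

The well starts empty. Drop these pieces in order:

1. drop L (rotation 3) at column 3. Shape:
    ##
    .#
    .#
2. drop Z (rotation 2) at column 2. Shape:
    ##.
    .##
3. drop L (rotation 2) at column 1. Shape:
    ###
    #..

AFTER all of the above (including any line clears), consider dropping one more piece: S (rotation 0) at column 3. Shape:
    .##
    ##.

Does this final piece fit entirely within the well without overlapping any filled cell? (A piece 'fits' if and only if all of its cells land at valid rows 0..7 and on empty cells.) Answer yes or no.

Answer: yes

Derivation:
Drop 1: L rot3 at col 3 lands with bottom-row=0; cleared 0 line(s) (total 0); column heights now [0 0 0 3 3 0 0], max=3
Drop 2: Z rot2 at col 2 lands with bottom-row=3; cleared 0 line(s) (total 0); column heights now [0 0 5 5 4 0 0], max=5
Drop 3: L rot2 at col 1 lands with bottom-row=4; cleared 0 line(s) (total 0); column heights now [0 6 6 6 4 0 0], max=6
Test piece S rot0 at col 3 (width 3): heights before test = [0 6 6 6 4 0 0]; fits = True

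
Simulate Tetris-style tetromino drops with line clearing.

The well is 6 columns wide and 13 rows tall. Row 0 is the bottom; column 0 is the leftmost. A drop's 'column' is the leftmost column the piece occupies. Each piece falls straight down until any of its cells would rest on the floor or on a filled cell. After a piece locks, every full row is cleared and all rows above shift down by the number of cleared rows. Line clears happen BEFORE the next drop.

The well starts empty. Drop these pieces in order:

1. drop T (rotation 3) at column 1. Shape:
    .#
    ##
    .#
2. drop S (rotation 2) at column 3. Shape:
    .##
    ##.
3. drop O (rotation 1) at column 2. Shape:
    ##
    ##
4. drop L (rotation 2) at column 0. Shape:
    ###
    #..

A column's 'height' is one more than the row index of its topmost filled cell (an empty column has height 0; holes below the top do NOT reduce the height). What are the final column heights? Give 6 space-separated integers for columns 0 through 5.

Answer: 6 6 6 5 2 2

Derivation:
Drop 1: T rot3 at col 1 lands with bottom-row=0; cleared 0 line(s) (total 0); column heights now [0 2 3 0 0 0], max=3
Drop 2: S rot2 at col 3 lands with bottom-row=0; cleared 0 line(s) (total 0); column heights now [0 2 3 1 2 2], max=3
Drop 3: O rot1 at col 2 lands with bottom-row=3; cleared 0 line(s) (total 0); column heights now [0 2 5 5 2 2], max=5
Drop 4: L rot2 at col 0 lands with bottom-row=4; cleared 0 line(s) (total 0); column heights now [6 6 6 5 2 2], max=6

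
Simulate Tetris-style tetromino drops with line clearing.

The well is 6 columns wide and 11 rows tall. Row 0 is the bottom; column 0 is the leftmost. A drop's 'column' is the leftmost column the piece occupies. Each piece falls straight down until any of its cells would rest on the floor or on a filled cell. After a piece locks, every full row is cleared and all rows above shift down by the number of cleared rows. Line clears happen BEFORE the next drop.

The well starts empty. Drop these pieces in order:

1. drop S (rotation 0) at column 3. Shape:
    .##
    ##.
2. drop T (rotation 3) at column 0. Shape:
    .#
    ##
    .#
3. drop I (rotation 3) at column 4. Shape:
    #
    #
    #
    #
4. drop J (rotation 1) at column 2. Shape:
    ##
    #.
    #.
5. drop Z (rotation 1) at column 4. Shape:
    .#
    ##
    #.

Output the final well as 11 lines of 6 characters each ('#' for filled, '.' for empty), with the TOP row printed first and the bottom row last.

Drop 1: S rot0 at col 3 lands with bottom-row=0; cleared 0 line(s) (total 0); column heights now [0 0 0 1 2 2], max=2
Drop 2: T rot3 at col 0 lands with bottom-row=0; cleared 0 line(s) (total 0); column heights now [2 3 0 1 2 2], max=3
Drop 3: I rot3 at col 4 lands with bottom-row=2; cleared 0 line(s) (total 0); column heights now [2 3 0 1 6 2], max=6
Drop 4: J rot1 at col 2 lands with bottom-row=0; cleared 0 line(s) (total 0); column heights now [2 3 3 3 6 2], max=6
Drop 5: Z rot1 at col 4 lands with bottom-row=6; cleared 0 line(s) (total 0); column heights now [2 3 3 3 8 9], max=9

Answer: ......
......
.....#
....##
....#.
....#.
....#.
....#.
.####.
###.##
.####.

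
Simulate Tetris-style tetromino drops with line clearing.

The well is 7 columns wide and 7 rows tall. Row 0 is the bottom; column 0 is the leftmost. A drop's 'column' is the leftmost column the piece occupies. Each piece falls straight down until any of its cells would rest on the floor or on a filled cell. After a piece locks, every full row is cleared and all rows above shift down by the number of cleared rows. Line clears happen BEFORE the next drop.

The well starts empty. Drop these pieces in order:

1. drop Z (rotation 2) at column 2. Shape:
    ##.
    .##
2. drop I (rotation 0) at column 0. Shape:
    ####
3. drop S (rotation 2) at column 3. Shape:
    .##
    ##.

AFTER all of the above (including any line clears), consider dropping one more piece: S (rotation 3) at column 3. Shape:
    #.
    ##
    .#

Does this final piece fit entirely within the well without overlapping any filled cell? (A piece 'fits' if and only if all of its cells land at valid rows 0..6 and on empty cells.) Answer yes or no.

Answer: no

Derivation:
Drop 1: Z rot2 at col 2 lands with bottom-row=0; cleared 0 line(s) (total 0); column heights now [0 0 2 2 1 0 0], max=2
Drop 2: I rot0 at col 0 lands with bottom-row=2; cleared 0 line(s) (total 0); column heights now [3 3 3 3 1 0 0], max=3
Drop 3: S rot2 at col 3 lands with bottom-row=3; cleared 0 line(s) (total 0); column heights now [3 3 3 4 5 5 0], max=5
Test piece S rot3 at col 3 (width 2): heights before test = [3 3 3 4 5 5 0]; fits = False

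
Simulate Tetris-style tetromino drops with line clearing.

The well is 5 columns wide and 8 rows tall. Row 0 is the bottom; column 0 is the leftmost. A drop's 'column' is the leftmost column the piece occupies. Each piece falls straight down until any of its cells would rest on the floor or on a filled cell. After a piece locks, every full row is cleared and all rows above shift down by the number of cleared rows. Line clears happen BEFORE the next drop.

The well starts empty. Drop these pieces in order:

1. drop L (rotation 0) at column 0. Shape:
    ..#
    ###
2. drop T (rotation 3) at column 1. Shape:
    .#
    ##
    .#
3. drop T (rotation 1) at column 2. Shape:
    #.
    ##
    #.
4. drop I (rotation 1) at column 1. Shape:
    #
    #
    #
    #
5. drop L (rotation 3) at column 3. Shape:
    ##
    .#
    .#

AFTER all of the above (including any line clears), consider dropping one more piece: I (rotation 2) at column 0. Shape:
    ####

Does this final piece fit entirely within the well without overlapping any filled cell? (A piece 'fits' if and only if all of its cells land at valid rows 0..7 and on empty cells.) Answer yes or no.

Answer: no

Derivation:
Drop 1: L rot0 at col 0 lands with bottom-row=0; cleared 0 line(s) (total 0); column heights now [1 1 2 0 0], max=2
Drop 2: T rot3 at col 1 lands with bottom-row=2; cleared 0 line(s) (total 0); column heights now [1 4 5 0 0], max=5
Drop 3: T rot1 at col 2 lands with bottom-row=5; cleared 0 line(s) (total 0); column heights now [1 4 8 7 0], max=8
Drop 4: I rot1 at col 1 lands with bottom-row=4; cleared 0 line(s) (total 0); column heights now [1 8 8 7 0], max=8
Drop 5: L rot3 at col 3 lands with bottom-row=5; cleared 0 line(s) (total 0); column heights now [1 8 8 8 8], max=8
Test piece I rot2 at col 0 (width 4): heights before test = [1 8 8 8 8]; fits = False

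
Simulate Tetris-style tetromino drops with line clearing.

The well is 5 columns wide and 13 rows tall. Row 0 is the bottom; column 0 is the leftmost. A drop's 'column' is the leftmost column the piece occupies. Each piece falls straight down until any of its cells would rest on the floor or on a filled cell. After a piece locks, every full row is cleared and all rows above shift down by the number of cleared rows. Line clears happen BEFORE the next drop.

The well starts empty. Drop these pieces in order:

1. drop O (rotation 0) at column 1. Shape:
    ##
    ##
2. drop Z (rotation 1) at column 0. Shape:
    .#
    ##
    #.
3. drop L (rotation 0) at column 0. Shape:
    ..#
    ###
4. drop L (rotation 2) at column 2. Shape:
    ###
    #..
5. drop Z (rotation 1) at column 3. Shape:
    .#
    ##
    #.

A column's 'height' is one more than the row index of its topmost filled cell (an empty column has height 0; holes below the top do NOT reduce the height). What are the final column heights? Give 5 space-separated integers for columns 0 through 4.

Drop 1: O rot0 at col 1 lands with bottom-row=0; cleared 0 line(s) (total 0); column heights now [0 2 2 0 0], max=2
Drop 2: Z rot1 at col 0 lands with bottom-row=1; cleared 0 line(s) (total 0); column heights now [3 4 2 0 0], max=4
Drop 3: L rot0 at col 0 lands with bottom-row=4; cleared 0 line(s) (total 0); column heights now [5 5 6 0 0], max=6
Drop 4: L rot2 at col 2 lands with bottom-row=6; cleared 0 line(s) (total 0); column heights now [5 5 8 8 8], max=8
Drop 5: Z rot1 at col 3 lands with bottom-row=8; cleared 0 line(s) (total 0); column heights now [5 5 8 10 11], max=11

Answer: 5 5 8 10 11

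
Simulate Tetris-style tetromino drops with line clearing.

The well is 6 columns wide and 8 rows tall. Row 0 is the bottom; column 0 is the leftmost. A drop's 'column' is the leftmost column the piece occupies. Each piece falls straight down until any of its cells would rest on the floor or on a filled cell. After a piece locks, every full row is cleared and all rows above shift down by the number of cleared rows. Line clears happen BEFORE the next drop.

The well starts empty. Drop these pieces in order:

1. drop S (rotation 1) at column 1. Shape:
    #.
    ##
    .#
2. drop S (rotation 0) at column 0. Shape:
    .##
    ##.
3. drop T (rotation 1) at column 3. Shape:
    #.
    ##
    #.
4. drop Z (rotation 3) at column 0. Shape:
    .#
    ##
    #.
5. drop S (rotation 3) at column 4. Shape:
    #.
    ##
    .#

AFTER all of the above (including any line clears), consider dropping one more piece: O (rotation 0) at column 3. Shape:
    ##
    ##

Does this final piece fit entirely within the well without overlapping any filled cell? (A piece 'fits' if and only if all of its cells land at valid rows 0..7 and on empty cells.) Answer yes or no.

Drop 1: S rot1 at col 1 lands with bottom-row=0; cleared 0 line(s) (total 0); column heights now [0 3 2 0 0 0], max=3
Drop 2: S rot0 at col 0 lands with bottom-row=3; cleared 0 line(s) (total 0); column heights now [4 5 5 0 0 0], max=5
Drop 3: T rot1 at col 3 lands with bottom-row=0; cleared 0 line(s) (total 0); column heights now [4 5 5 3 2 0], max=5
Drop 4: Z rot3 at col 0 lands with bottom-row=4; cleared 0 line(s) (total 0); column heights now [6 7 5 3 2 0], max=7
Drop 5: S rot3 at col 4 lands with bottom-row=1; cleared 0 line(s) (total 0); column heights now [6 7 5 3 4 3], max=7
Test piece O rot0 at col 3 (width 2): heights before test = [6 7 5 3 4 3]; fits = True

Answer: yes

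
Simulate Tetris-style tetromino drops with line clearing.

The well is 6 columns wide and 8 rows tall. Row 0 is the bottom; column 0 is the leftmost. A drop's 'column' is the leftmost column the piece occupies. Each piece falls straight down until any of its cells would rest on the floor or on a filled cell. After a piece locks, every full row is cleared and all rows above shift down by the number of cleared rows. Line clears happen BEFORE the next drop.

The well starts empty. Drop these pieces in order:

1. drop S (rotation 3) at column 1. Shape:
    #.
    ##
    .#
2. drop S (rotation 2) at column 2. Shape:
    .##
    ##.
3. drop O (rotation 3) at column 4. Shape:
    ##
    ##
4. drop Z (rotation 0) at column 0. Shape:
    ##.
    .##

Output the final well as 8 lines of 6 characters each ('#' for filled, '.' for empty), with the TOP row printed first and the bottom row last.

Answer: ......
......
....##
##..##
.####.
.###..
.##...
..#...

Derivation:
Drop 1: S rot3 at col 1 lands with bottom-row=0; cleared 0 line(s) (total 0); column heights now [0 3 2 0 0 0], max=3
Drop 2: S rot2 at col 2 lands with bottom-row=2; cleared 0 line(s) (total 0); column heights now [0 3 3 4 4 0], max=4
Drop 3: O rot3 at col 4 lands with bottom-row=4; cleared 0 line(s) (total 0); column heights now [0 3 3 4 6 6], max=6
Drop 4: Z rot0 at col 0 lands with bottom-row=3; cleared 0 line(s) (total 0); column heights now [5 5 4 4 6 6], max=6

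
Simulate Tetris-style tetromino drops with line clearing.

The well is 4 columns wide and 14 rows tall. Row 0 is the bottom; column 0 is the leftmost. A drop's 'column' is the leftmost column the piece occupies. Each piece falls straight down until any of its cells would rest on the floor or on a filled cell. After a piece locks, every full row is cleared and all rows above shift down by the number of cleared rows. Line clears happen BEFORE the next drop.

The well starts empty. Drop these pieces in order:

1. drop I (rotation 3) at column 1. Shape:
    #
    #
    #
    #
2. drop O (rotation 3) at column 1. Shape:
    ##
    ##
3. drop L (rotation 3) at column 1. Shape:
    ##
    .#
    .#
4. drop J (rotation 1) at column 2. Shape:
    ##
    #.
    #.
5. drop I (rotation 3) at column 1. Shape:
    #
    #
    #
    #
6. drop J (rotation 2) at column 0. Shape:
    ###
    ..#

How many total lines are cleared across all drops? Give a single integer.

Answer: 0

Derivation:
Drop 1: I rot3 at col 1 lands with bottom-row=0; cleared 0 line(s) (total 0); column heights now [0 4 0 0], max=4
Drop 2: O rot3 at col 1 lands with bottom-row=4; cleared 0 line(s) (total 0); column heights now [0 6 6 0], max=6
Drop 3: L rot3 at col 1 lands with bottom-row=6; cleared 0 line(s) (total 0); column heights now [0 9 9 0], max=9
Drop 4: J rot1 at col 2 lands with bottom-row=9; cleared 0 line(s) (total 0); column heights now [0 9 12 12], max=12
Drop 5: I rot3 at col 1 lands with bottom-row=9; cleared 0 line(s) (total 0); column heights now [0 13 12 12], max=13
Drop 6: J rot2 at col 0 lands with bottom-row=12; cleared 0 line(s) (total 0); column heights now [14 14 14 12], max=14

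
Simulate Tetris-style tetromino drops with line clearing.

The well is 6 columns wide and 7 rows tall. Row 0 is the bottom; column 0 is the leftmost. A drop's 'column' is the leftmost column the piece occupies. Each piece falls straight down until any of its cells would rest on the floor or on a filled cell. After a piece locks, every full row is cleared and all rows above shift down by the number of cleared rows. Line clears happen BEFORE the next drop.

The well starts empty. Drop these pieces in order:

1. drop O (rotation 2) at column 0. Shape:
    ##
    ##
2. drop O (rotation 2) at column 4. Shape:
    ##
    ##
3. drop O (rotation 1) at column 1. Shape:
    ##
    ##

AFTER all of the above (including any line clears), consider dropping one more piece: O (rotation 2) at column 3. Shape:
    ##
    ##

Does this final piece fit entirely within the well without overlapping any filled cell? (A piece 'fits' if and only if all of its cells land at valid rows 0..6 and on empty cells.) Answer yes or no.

Drop 1: O rot2 at col 0 lands with bottom-row=0; cleared 0 line(s) (total 0); column heights now [2 2 0 0 0 0], max=2
Drop 2: O rot2 at col 4 lands with bottom-row=0; cleared 0 line(s) (total 0); column heights now [2 2 0 0 2 2], max=2
Drop 3: O rot1 at col 1 lands with bottom-row=2; cleared 0 line(s) (total 0); column heights now [2 4 4 0 2 2], max=4
Test piece O rot2 at col 3 (width 2): heights before test = [2 4 4 0 2 2]; fits = True

Answer: yes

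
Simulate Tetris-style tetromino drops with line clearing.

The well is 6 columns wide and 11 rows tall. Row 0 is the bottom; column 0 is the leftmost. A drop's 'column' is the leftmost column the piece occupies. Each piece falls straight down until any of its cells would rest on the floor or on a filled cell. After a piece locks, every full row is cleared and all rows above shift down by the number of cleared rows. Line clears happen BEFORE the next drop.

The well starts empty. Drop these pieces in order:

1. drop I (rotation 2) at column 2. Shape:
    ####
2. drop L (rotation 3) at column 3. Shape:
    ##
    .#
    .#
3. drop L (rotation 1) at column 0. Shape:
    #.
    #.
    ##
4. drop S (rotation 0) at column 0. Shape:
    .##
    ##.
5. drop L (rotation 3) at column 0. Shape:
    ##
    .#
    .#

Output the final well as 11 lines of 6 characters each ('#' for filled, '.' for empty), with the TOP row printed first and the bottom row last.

Drop 1: I rot2 at col 2 lands with bottom-row=0; cleared 0 line(s) (total 0); column heights now [0 0 1 1 1 1], max=1
Drop 2: L rot3 at col 3 lands with bottom-row=1; cleared 0 line(s) (total 0); column heights now [0 0 1 4 4 1], max=4
Drop 3: L rot1 at col 0 lands with bottom-row=0; cleared 1 line(s) (total 1); column heights now [2 0 0 3 3 0], max=3
Drop 4: S rot0 at col 0 lands with bottom-row=2; cleared 0 line(s) (total 1); column heights now [3 4 4 3 3 0], max=4
Drop 5: L rot3 at col 0 lands with bottom-row=4; cleared 0 line(s) (total 1); column heights now [7 7 4 3 3 0], max=7

Answer: ......
......
......
......
##....
.#....
.#....
.##...
##.##.
#...#.
#...#.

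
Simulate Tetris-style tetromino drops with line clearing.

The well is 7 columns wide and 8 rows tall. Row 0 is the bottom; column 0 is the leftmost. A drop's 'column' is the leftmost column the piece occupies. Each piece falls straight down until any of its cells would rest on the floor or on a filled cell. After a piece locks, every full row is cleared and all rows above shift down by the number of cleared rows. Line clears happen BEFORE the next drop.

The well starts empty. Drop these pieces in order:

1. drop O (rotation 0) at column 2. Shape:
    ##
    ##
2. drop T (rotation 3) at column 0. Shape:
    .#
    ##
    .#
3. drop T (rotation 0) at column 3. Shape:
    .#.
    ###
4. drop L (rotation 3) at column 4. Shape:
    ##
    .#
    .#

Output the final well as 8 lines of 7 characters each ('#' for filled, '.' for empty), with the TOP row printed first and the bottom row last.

Answer: .......
.......
....##.
.....#.
....##.
.#.###.
####...
.###...

Derivation:
Drop 1: O rot0 at col 2 lands with bottom-row=0; cleared 0 line(s) (total 0); column heights now [0 0 2 2 0 0 0], max=2
Drop 2: T rot3 at col 0 lands with bottom-row=0; cleared 0 line(s) (total 0); column heights now [2 3 2 2 0 0 0], max=3
Drop 3: T rot0 at col 3 lands with bottom-row=2; cleared 0 line(s) (total 0); column heights now [2 3 2 3 4 3 0], max=4
Drop 4: L rot3 at col 4 lands with bottom-row=3; cleared 0 line(s) (total 0); column heights now [2 3 2 3 6 6 0], max=6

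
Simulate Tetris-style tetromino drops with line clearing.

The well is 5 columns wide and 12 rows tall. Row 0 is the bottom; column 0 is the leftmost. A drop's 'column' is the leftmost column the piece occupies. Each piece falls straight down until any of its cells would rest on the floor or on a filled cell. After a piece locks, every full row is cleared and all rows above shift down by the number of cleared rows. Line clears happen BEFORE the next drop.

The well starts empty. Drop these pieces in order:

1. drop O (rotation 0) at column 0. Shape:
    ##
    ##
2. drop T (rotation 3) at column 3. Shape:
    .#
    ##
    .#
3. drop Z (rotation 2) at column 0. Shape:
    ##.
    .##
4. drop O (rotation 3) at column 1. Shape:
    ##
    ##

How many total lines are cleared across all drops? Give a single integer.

Answer: 0

Derivation:
Drop 1: O rot0 at col 0 lands with bottom-row=0; cleared 0 line(s) (total 0); column heights now [2 2 0 0 0], max=2
Drop 2: T rot3 at col 3 lands with bottom-row=0; cleared 0 line(s) (total 0); column heights now [2 2 0 2 3], max=3
Drop 3: Z rot2 at col 0 lands with bottom-row=2; cleared 0 line(s) (total 0); column heights now [4 4 3 2 3], max=4
Drop 4: O rot3 at col 1 lands with bottom-row=4; cleared 0 line(s) (total 0); column heights now [4 6 6 2 3], max=6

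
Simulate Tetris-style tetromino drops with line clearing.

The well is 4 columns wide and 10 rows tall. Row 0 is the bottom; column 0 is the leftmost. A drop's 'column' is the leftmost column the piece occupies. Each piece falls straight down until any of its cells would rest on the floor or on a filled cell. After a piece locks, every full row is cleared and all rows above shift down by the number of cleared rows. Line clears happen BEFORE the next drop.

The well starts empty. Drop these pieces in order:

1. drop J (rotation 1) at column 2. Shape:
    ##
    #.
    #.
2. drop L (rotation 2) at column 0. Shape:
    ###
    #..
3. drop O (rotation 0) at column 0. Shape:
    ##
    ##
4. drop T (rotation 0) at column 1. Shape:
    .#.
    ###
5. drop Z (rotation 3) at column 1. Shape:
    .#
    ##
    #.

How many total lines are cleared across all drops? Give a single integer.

Answer: 0

Derivation:
Drop 1: J rot1 at col 2 lands with bottom-row=0; cleared 0 line(s) (total 0); column heights now [0 0 3 3], max=3
Drop 2: L rot2 at col 0 lands with bottom-row=2; cleared 0 line(s) (total 0); column heights now [4 4 4 3], max=4
Drop 3: O rot0 at col 0 lands with bottom-row=4; cleared 0 line(s) (total 0); column heights now [6 6 4 3], max=6
Drop 4: T rot0 at col 1 lands with bottom-row=6; cleared 0 line(s) (total 0); column heights now [6 7 8 7], max=8
Drop 5: Z rot3 at col 1 lands with bottom-row=7; cleared 0 line(s) (total 0); column heights now [6 9 10 7], max=10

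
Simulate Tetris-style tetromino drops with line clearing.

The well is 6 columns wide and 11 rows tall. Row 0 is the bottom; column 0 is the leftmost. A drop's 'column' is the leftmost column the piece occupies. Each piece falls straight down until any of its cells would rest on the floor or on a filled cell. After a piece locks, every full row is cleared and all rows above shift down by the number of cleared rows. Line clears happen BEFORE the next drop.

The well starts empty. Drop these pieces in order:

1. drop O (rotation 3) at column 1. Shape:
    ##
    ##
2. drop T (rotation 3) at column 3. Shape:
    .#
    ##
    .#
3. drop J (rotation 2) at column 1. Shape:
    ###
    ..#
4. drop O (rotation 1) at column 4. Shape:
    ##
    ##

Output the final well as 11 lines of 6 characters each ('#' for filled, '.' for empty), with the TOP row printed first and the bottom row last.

Drop 1: O rot3 at col 1 lands with bottom-row=0; cleared 0 line(s) (total 0); column heights now [0 2 2 0 0 0], max=2
Drop 2: T rot3 at col 3 lands with bottom-row=0; cleared 0 line(s) (total 0); column heights now [0 2 2 2 3 0], max=3
Drop 3: J rot2 at col 1 lands with bottom-row=2; cleared 0 line(s) (total 0); column heights now [0 4 4 4 3 0], max=4
Drop 4: O rot1 at col 4 lands with bottom-row=3; cleared 0 line(s) (total 0); column heights now [0 4 4 4 5 5], max=5

Answer: ......
......
......
......
......
......
....##
.#####
...##.
.####.
.##.#.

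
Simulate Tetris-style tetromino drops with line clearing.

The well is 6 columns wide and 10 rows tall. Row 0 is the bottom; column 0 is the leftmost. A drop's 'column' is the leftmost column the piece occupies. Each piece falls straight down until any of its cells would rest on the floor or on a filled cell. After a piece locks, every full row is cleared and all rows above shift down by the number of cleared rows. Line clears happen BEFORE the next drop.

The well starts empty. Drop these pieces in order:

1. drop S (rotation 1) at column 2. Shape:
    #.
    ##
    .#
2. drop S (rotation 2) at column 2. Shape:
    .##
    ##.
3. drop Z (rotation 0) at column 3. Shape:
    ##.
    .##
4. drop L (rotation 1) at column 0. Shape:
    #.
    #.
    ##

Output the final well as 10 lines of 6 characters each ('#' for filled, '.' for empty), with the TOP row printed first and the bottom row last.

Answer: ......
......
......
...##.
....##
...##.
..##..
#.#...
#.##..
##.#..

Derivation:
Drop 1: S rot1 at col 2 lands with bottom-row=0; cleared 0 line(s) (total 0); column heights now [0 0 3 2 0 0], max=3
Drop 2: S rot2 at col 2 lands with bottom-row=3; cleared 0 line(s) (total 0); column heights now [0 0 4 5 5 0], max=5
Drop 3: Z rot0 at col 3 lands with bottom-row=5; cleared 0 line(s) (total 0); column heights now [0 0 4 7 7 6], max=7
Drop 4: L rot1 at col 0 lands with bottom-row=0; cleared 0 line(s) (total 0); column heights now [3 1 4 7 7 6], max=7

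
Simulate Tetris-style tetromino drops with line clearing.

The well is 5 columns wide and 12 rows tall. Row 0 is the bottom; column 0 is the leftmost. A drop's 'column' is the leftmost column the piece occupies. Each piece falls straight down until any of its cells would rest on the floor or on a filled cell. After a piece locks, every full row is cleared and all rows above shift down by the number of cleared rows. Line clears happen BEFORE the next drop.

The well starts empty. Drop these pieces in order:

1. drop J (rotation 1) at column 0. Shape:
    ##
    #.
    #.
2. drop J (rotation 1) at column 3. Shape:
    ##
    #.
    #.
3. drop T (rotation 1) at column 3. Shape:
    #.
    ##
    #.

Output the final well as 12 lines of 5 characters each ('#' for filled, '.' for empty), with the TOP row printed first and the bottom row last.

Answer: .....
.....
.....
.....
.....
.....
...#.
...##
...#.
##.##
#..#.
#..#.

Derivation:
Drop 1: J rot1 at col 0 lands with bottom-row=0; cleared 0 line(s) (total 0); column heights now [3 3 0 0 0], max=3
Drop 2: J rot1 at col 3 lands with bottom-row=0; cleared 0 line(s) (total 0); column heights now [3 3 0 3 3], max=3
Drop 3: T rot1 at col 3 lands with bottom-row=3; cleared 0 line(s) (total 0); column heights now [3 3 0 6 5], max=6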